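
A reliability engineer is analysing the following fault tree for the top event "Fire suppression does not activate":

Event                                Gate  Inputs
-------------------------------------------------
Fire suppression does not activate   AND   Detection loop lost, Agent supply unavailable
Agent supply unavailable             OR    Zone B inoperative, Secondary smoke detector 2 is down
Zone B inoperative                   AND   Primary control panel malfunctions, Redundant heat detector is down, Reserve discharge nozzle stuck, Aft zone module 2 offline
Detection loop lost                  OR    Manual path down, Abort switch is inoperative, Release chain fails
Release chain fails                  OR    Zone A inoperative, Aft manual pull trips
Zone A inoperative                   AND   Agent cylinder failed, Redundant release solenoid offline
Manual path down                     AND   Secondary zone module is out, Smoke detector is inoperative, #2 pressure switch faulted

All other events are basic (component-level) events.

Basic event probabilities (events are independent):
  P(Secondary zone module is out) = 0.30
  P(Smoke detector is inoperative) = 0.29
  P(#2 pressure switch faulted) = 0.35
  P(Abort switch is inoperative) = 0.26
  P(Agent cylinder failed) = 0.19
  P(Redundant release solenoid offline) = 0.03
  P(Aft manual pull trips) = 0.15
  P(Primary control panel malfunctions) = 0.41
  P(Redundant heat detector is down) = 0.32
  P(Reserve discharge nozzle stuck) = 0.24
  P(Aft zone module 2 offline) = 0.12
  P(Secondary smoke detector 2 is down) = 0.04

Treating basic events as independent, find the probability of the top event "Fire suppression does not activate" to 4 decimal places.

P(Manual path down) [AND] = 0.30 × 0.29 × 0.35 = 0.030450
P(Zone A inoperative) [AND] = 0.19 × 0.03 = 0.005700
P(Release chain fails) [OR] = 1 − (1−0.005700) × (1−0.15) = 0.154845
P(Detection loop lost) [OR] = 1 − (1−0.030450) × (1−0.26) × (1−0.154845) = 0.393629
P(Zone B inoperative) [AND] = 0.41 × 0.32 × 0.24 × 0.12 = 0.003779
P(Agent supply unavailable) [OR] = 1 − (1−0.003779) × (1−0.04) = 0.043628
P(Fire suppression does not activate) [AND] = 0.393629 × 0.043628 = 0.017173
Rounded to 4 decimal places: P(Fire suppression does not activate) ≈ 0.0172.

0.0172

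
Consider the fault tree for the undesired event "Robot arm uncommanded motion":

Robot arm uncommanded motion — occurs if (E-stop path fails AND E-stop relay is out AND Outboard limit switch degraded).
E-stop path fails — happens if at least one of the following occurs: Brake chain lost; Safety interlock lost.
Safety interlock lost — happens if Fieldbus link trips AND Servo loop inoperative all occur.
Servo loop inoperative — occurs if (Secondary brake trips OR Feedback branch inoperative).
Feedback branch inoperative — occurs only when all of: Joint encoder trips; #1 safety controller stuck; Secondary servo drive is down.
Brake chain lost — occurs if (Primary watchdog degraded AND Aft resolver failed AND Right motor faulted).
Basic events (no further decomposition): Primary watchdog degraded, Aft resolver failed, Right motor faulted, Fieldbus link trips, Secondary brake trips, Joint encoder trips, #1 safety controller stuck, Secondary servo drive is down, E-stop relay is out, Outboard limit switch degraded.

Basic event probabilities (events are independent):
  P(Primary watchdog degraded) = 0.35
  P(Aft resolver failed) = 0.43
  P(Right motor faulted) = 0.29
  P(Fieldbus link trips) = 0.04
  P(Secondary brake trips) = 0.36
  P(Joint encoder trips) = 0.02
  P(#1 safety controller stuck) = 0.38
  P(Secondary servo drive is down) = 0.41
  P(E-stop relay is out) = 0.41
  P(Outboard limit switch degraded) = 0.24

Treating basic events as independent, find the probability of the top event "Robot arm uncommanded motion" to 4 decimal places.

0.0057

P(Brake chain lost) [AND] = 0.35 × 0.43 × 0.29 = 0.043645
P(Feedback branch inoperative) [AND] = 0.02 × 0.38 × 0.41 = 0.003116
P(Servo loop inoperative) [OR] = 1 − (1−0.36) × (1−0.003116) = 0.361994
P(Safety interlock lost) [AND] = 0.04 × 0.361994 = 0.014480
P(E-stop path fails) [OR] = 1 − (1−0.043645) × (1−0.014480) = 0.057493
P(Robot arm uncommanded motion) [AND] = 0.057493 × 0.41 × 0.24 = 0.005657
Rounded to 4 decimal places: P(Robot arm uncommanded motion) ≈ 0.0057.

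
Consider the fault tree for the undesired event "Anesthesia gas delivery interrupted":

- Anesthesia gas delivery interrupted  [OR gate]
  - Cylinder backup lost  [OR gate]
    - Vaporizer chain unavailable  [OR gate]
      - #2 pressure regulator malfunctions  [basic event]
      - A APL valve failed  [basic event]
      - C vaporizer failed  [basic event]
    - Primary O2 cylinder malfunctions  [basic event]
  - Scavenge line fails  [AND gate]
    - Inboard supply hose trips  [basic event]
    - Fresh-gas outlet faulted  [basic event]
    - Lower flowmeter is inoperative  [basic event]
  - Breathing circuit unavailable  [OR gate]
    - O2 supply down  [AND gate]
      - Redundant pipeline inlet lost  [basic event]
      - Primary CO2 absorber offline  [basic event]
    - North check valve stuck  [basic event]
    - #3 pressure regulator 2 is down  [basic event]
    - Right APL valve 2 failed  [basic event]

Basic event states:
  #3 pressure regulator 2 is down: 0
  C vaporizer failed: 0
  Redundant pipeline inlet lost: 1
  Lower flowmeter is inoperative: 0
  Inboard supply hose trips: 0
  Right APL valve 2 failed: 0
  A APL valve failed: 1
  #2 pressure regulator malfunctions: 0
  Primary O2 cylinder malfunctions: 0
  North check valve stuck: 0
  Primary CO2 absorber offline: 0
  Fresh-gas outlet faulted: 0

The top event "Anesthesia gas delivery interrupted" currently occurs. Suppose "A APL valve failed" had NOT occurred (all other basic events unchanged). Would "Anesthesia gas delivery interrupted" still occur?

Counterfactual: set "A APL valve failed" to not occurred.
Vaporizer chain unavailable [OR]: #2 pressure regulator malfunctions=not, A APL valve failed=not, C vaporizer failed=not → no input occurs → does not occur.
Cylinder backup lost [OR]: Vaporizer chain unavailable=not, Primary O2 cylinder malfunctions=not → no input occurs → does not occur.
Scavenge line fails [AND]: Inboard supply hose trips=not, Fresh-gas outlet faulted=not, Lower flowmeter is inoperative=not → not all inputs occur → does not occur.
O2 supply down [AND]: Redundant pipeline inlet lost=occurs, Primary CO2 absorber offline=not → not all inputs occur → does not occur.
Breathing circuit unavailable [OR]: O2 supply down=not, North check valve stuck=not, #3 pressure regulator 2 is down=not, Right APL valve 2 failed=not → no input occurs → does not occur.
Anesthesia gas delivery interrupted [OR]: Cylinder backup lost=not, Scavenge line fails=not, Breathing circuit unavailable=not → no input occurs → does not occur.

No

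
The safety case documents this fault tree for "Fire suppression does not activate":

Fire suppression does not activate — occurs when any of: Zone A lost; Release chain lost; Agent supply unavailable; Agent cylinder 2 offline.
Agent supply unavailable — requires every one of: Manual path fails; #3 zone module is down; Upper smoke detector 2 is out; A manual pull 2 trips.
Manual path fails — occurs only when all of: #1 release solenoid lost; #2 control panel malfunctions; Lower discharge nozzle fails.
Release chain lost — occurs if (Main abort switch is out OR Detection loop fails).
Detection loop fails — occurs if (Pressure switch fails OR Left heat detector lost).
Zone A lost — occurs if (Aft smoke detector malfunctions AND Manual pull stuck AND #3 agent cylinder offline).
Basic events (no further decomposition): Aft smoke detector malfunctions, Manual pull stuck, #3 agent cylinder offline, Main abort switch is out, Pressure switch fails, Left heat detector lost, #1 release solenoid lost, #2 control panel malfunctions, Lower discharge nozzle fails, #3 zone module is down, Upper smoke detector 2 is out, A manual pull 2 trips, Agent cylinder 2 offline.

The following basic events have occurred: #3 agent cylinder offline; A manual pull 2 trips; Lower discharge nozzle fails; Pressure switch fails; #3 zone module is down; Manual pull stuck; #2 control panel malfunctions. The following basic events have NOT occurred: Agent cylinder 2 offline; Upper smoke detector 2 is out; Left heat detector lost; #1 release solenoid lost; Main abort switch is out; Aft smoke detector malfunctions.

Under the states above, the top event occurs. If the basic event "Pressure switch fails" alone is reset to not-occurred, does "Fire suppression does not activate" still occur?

No

Counterfactual: set "Pressure switch fails" to not occurred.
Zone A lost [AND]: Aft smoke detector malfunctions=not, Manual pull stuck=occurs, #3 agent cylinder offline=occurs → not all inputs occur → does not occur.
Detection loop fails [OR]: Pressure switch fails=not, Left heat detector lost=not → no input occurs → does not occur.
Release chain lost [OR]: Main abort switch is out=not, Detection loop fails=not → no input occurs → does not occur.
Manual path fails [AND]: #1 release solenoid lost=not, #2 control panel malfunctions=occurs, Lower discharge nozzle fails=occurs → not all inputs occur → does not occur.
Agent supply unavailable [AND]: Manual path fails=not, #3 zone module is down=occurs, Upper smoke detector 2 is out=not, A manual pull 2 trips=occurs → not all inputs occur → does not occur.
Fire suppression does not activate [OR]: Zone A lost=not, Release chain lost=not, Agent supply unavailable=not, Agent cylinder 2 offline=not → no input occurs → does not occur.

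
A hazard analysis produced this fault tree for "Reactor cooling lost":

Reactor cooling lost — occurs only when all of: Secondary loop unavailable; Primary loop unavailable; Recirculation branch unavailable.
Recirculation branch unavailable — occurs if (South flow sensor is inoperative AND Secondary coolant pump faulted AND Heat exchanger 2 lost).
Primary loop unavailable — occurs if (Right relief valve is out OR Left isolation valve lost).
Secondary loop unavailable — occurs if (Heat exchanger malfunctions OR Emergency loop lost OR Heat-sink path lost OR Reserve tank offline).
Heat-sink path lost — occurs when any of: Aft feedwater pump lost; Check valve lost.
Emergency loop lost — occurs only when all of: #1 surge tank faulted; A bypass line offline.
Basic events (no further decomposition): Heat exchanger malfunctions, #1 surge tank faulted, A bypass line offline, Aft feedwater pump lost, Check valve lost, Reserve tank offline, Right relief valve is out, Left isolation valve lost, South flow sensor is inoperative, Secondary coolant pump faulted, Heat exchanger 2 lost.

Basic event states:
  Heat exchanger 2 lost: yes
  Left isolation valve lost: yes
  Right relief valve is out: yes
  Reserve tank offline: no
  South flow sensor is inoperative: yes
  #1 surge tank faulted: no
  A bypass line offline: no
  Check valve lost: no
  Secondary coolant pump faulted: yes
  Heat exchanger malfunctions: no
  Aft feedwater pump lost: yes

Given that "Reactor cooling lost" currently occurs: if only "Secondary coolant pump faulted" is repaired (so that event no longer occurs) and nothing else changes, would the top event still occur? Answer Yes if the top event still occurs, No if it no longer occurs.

No

Counterfactual: set "Secondary coolant pump faulted" to not occurred.
Emergency loop lost [AND]: #1 surge tank faulted=not, A bypass line offline=not → not all inputs occur → does not occur.
Heat-sink path lost [OR]: Aft feedwater pump lost=occurs, Check valve lost=not → at least one input occurs → occurs.
Secondary loop unavailable [OR]: Heat exchanger malfunctions=not, Emergency loop lost=not, Heat-sink path lost=occurs, Reserve tank offline=not → at least one input occurs → occurs.
Primary loop unavailable [OR]: Right relief valve is out=occurs, Left isolation valve lost=occurs → at least one input occurs → occurs.
Recirculation branch unavailable [AND]: South flow sensor is inoperative=occurs, Secondary coolant pump faulted=not, Heat exchanger 2 lost=occurs → not all inputs occur → does not occur.
Reactor cooling lost [AND]: Secondary loop unavailable=occurs, Primary loop unavailable=occurs, Recirculation branch unavailable=not → not all inputs occur → does not occur.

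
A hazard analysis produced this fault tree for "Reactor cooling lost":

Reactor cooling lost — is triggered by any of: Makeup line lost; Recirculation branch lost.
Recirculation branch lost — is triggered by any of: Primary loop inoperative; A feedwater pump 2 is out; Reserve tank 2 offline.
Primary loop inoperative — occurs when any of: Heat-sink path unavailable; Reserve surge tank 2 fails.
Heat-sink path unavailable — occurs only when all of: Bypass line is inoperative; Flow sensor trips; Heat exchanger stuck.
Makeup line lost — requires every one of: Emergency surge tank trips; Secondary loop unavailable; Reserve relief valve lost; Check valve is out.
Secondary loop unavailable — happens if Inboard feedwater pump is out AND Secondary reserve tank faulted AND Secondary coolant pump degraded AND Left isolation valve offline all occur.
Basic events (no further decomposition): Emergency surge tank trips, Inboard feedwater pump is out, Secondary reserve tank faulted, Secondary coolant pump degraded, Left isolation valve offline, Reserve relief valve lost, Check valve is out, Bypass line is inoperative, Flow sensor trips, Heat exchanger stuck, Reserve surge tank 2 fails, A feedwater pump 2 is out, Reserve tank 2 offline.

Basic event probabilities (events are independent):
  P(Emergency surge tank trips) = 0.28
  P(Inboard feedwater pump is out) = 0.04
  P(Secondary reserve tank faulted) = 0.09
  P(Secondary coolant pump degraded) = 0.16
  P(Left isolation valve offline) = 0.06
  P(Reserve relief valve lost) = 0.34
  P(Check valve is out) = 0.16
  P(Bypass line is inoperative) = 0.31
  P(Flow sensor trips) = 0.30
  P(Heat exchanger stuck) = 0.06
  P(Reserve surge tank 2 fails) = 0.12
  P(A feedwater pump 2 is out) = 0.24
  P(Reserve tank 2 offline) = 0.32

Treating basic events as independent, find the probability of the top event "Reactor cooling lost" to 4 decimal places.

0.5478

P(Secondary loop unavailable) [AND] = 0.04 × 0.09 × 0.16 × 0.06 = 0.000035
P(Makeup line lost) [AND] = 0.28 × 0.000035 × 0.34 × 0.16 = 0.000001
P(Heat-sink path unavailable) [AND] = 0.31 × 0.30 × 0.06 = 0.005580
P(Primary loop inoperative) [OR] = 1 − (1−0.005580) × (1−0.12) = 0.124910
P(Recirculation branch lost) [OR] = 1 − (1−0.124910) × (1−0.24) × (1−0.32) = 0.547753
P(Reactor cooling lost) [OR] = 1 − (1−0.000001) × (1−0.547753) = 0.547753
Rounded to 4 decimal places: P(Reactor cooling lost) ≈ 0.5478.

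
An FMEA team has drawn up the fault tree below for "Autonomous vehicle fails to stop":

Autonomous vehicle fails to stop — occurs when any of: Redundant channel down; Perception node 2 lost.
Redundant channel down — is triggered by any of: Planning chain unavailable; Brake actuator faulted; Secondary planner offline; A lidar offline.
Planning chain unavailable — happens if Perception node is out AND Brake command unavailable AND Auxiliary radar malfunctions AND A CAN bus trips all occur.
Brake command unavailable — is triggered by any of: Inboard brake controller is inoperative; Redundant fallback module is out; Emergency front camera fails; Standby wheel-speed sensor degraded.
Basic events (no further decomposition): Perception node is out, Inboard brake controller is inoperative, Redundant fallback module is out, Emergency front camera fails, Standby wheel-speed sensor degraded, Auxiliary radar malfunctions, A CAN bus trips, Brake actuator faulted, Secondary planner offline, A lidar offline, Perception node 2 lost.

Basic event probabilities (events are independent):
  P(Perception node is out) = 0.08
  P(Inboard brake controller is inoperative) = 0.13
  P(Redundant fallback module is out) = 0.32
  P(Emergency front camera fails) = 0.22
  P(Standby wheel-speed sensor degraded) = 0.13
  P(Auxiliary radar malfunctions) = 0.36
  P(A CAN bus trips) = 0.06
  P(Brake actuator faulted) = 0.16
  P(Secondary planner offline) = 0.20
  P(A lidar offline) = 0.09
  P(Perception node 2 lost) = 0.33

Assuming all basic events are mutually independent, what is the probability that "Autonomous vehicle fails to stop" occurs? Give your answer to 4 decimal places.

0.5907

P(Brake command unavailable) [OR] = 1 − (1−0.13) × (1−0.32) × (1−0.22) × (1−0.13) = 0.598540
P(Planning chain unavailable) [AND] = 0.08 × 0.598540 × 0.36 × 0.06 = 0.001034
P(Redundant channel down) [OR] = 1 − (1−0.001034) × (1−0.16) × (1−0.20) × (1−0.09) = 0.389112
P(Autonomous vehicle fails to stop) [OR] = 1 − (1−0.389112) × (1−0.33) = 0.590705
Rounded to 4 decimal places: P(Autonomous vehicle fails to stop) ≈ 0.5907.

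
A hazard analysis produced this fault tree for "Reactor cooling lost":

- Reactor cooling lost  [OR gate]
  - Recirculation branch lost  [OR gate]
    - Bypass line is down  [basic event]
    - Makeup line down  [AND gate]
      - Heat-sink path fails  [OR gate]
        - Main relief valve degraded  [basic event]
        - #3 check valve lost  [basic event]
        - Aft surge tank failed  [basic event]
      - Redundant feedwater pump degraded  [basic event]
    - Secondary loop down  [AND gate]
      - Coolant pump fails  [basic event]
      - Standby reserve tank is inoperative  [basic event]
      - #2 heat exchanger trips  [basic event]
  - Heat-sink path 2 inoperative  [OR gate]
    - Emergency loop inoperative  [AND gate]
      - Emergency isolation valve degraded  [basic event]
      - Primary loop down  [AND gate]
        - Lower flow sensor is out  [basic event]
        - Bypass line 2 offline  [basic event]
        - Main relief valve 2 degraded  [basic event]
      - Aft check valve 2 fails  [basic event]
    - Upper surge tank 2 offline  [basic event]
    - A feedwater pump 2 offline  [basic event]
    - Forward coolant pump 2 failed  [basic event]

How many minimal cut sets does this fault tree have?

9

Heat-sink path fails [OR]: union of children's cut sets → 3 cut set(s).
Makeup line down [AND]: one cut set from each child combined → 3 × 1 = 3 cut set(s).
Secondary loop down [AND]: one cut set from each child combined → 1 × 1 × 1 = 1 cut set(s).
Recirculation branch lost [OR]: union of children's cut sets → 5 cut set(s).
Primary loop down [AND]: one cut set from each child combined → 1 × 1 × 1 = 1 cut set(s).
Emergency loop inoperative [AND]: one cut set from each child combined → 1 × 1 × 1 = 1 cut set(s).
Heat-sink path 2 inoperative [OR]: union of children's cut sets → 4 cut set(s).
Reactor cooling lost [OR]: union of children's cut sets → 9 cut set(s).
Minimal cut sets: {Bypass line is down}; {Main relief valve degraded, Redundant feedwater pump degraded}; {#3 check valve lost, Redundant feedwater pump degraded}; {Aft surge tank failed, Redundant feedwater pump degraded}; {#2 heat exchanger trips, Coolant pump fails, Standby reserve tank is inoperative}; {Aft check valve 2 fails, Bypass line 2 offline, Emergency isolation valve degraded, Lower flow sensor is out, Main relief valve 2 degraded}; {Upper surge tank 2 offline}; {A feedwater pump 2 offline}; {Forward coolant pump 2 failed}.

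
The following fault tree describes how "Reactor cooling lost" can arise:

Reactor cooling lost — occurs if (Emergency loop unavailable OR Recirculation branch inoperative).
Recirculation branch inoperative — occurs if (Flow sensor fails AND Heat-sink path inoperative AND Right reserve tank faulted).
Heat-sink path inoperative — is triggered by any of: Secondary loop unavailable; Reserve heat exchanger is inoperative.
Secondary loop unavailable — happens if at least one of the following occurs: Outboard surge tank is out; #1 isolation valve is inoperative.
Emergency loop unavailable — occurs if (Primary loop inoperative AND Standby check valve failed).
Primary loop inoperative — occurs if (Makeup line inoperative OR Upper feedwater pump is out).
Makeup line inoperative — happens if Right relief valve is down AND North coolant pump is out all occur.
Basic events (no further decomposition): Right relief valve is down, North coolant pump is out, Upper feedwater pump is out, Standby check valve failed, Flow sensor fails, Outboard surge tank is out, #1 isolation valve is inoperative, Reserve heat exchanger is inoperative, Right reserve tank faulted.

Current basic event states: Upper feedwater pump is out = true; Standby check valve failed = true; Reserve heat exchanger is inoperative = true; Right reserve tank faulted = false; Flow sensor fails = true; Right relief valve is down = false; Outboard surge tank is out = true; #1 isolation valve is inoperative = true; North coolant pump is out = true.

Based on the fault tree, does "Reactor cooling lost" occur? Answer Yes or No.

Yes

Makeup line inoperative [AND]: Right relief valve is down=not, North coolant pump is out=occurs → not all inputs occur → does not occur.
Primary loop inoperative [OR]: Makeup line inoperative=not, Upper feedwater pump is out=occurs → at least one input occurs → occurs.
Emergency loop unavailable [AND]: Primary loop inoperative=occurs, Standby check valve failed=occurs → all inputs occur → occurs.
Secondary loop unavailable [OR]: Outboard surge tank is out=occurs, #1 isolation valve is inoperative=occurs → at least one input occurs → occurs.
Heat-sink path inoperative [OR]: Secondary loop unavailable=occurs, Reserve heat exchanger is inoperative=occurs → at least one input occurs → occurs.
Recirculation branch inoperative [AND]: Flow sensor fails=occurs, Heat-sink path inoperative=occurs, Right reserve tank faulted=not → not all inputs occur → does not occur.
Reactor cooling lost [OR]: Emergency loop unavailable=occurs, Recirculation branch inoperative=not → at least one input occurs → occurs.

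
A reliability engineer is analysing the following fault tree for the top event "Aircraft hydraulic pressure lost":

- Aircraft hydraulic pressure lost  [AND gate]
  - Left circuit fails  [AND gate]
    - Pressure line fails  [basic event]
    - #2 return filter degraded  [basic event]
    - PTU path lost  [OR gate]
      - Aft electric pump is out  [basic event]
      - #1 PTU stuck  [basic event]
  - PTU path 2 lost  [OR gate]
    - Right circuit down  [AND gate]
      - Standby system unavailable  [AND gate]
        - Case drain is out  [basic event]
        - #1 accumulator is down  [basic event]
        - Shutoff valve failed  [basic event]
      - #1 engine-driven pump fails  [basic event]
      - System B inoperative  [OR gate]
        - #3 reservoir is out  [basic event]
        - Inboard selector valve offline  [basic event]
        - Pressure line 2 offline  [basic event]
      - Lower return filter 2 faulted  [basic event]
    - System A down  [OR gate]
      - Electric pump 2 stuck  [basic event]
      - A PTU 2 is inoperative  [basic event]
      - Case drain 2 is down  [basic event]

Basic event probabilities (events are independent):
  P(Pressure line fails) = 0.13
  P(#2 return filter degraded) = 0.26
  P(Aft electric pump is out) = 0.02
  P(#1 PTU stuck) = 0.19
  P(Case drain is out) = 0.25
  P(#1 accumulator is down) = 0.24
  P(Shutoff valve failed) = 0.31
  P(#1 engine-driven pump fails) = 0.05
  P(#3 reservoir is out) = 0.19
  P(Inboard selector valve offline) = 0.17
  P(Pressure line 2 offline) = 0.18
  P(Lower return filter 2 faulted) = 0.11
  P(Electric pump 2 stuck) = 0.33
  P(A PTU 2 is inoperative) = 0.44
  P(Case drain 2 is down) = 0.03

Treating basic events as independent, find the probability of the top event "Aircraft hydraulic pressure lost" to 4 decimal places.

0.0044

P(PTU path lost) [OR] = 1 − (1−0.02) × (1−0.19) = 0.206200
P(Left circuit fails) [AND] = 0.13 × 0.26 × 0.206200 = 0.006970
P(Standby system unavailable) [AND] = 0.25 × 0.24 × 0.31 = 0.018600
P(System B inoperative) [OR] = 1 − (1−0.19) × (1−0.17) × (1−0.18) = 0.448714
P(Right circuit down) [AND] = 0.018600 × 0.05 × 0.448714 × 0.11 = 0.000046
P(System A down) [OR] = 1 − (1−0.33) × (1−0.44) × (1−0.03) = 0.636056
P(PTU path 2 lost) [OR] = 1 − (1−0.000046) × (1−0.636056) = 0.636073
P(Aircraft hydraulic pressure lost) [AND] = 0.006970 × 0.636073 = 0.004433
Rounded to 4 decimal places: P(Aircraft hydraulic pressure lost) ≈ 0.0044.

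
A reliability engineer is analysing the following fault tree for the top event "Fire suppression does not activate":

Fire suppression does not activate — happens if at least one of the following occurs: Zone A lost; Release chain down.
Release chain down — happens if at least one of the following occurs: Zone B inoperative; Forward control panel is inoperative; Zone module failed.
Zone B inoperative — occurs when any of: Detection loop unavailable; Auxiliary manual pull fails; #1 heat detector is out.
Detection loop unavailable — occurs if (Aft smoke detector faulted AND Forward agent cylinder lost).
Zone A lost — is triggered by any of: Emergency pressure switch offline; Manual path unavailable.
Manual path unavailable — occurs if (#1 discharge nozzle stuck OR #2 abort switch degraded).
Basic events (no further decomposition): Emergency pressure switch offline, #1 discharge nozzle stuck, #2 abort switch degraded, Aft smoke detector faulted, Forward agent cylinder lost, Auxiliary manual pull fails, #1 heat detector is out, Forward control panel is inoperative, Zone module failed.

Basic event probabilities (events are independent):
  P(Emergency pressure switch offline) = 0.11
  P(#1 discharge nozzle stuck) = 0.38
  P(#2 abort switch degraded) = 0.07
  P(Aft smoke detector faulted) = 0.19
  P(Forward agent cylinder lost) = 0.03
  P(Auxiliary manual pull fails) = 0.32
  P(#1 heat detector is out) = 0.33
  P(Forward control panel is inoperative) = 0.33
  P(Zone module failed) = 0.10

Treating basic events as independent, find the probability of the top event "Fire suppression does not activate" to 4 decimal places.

0.8598

P(Manual path unavailable) [OR] = 1 − (1−0.38) × (1−0.07) = 0.423400
P(Zone A lost) [OR] = 1 − (1−0.11) × (1−0.423400) = 0.486826
P(Detection loop unavailable) [AND] = 0.19 × 0.03 = 0.005700
P(Zone B inoperative) [OR] = 1 − (1−0.005700) × (1−0.32) × (1−0.33) = 0.546997
P(Release chain down) [OR] = 1 − (1−0.546997) × (1−0.33) × (1−0.10) = 0.726839
P(Fire suppression does not activate) [OR] = 1 − (1−0.486826) × (1−0.726839) = 0.859821
Rounded to 4 decimal places: P(Fire suppression does not activate) ≈ 0.8598.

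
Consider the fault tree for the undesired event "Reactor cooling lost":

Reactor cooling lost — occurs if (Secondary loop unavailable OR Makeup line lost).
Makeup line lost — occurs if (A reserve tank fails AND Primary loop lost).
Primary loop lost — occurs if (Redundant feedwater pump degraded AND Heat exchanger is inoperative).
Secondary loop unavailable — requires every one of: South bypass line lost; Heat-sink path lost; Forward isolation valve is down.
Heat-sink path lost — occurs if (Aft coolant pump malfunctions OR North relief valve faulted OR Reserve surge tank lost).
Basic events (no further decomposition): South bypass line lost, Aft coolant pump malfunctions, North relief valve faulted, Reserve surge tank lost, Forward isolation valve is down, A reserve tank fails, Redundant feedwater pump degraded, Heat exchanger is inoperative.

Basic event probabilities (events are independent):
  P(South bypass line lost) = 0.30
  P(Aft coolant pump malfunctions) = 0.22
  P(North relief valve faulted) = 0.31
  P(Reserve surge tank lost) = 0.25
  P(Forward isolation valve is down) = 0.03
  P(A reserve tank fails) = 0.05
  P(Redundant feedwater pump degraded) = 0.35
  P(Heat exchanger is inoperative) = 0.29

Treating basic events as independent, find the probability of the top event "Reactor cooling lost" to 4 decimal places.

0.0104

P(Heat-sink path lost) [OR] = 1 − (1−0.22) × (1−0.31) × (1−0.25) = 0.596350
P(Secondary loop unavailable) [AND] = 0.30 × 0.596350 × 0.03 = 0.005367
P(Primary loop lost) [AND] = 0.35 × 0.29 = 0.101500
P(Makeup line lost) [AND] = 0.05 × 0.101500 = 0.005075
P(Reactor cooling lost) [OR] = 1 − (1−0.005367) × (1−0.005075) = 0.010415
Rounded to 4 decimal places: P(Reactor cooling lost) ≈ 0.0104.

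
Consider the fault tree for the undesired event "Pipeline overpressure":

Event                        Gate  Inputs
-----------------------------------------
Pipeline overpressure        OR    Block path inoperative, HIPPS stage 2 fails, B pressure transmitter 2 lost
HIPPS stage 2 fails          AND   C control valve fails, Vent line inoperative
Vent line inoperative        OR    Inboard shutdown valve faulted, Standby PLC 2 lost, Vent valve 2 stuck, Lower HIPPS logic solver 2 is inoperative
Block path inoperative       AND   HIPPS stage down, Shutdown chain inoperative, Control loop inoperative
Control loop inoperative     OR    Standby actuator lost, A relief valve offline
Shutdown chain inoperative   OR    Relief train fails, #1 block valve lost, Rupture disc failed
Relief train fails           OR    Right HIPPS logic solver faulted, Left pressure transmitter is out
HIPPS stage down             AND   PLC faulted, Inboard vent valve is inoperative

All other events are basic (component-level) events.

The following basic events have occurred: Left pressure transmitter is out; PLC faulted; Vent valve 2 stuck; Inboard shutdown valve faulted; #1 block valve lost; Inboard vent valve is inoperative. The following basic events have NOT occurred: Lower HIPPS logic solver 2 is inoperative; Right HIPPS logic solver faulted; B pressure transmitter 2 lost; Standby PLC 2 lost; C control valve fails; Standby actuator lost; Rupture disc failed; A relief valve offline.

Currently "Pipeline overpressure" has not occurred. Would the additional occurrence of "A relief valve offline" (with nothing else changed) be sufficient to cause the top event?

Counterfactual: set "A relief valve offline" to occurred.
HIPPS stage down [AND]: PLC faulted=occurs, Inboard vent valve is inoperative=occurs → all inputs occur → occurs.
Relief train fails [OR]: Right HIPPS logic solver faulted=not, Left pressure transmitter is out=occurs → at least one input occurs → occurs.
Shutdown chain inoperative [OR]: Relief train fails=occurs, #1 block valve lost=occurs, Rupture disc failed=not → at least one input occurs → occurs.
Control loop inoperative [OR]: Standby actuator lost=not, A relief valve offline=occurs → at least one input occurs → occurs.
Block path inoperative [AND]: HIPPS stage down=occurs, Shutdown chain inoperative=occurs, Control loop inoperative=occurs → all inputs occur → occurs.
Vent line inoperative [OR]: Inboard shutdown valve faulted=occurs, Standby PLC 2 lost=not, Vent valve 2 stuck=occurs, Lower HIPPS logic solver 2 is inoperative=not → at least one input occurs → occurs.
HIPPS stage 2 fails [AND]: C control valve fails=not, Vent line inoperative=occurs → not all inputs occur → does not occur.
Pipeline overpressure [OR]: Block path inoperative=occurs, HIPPS stage 2 fails=not, B pressure transmitter 2 lost=not → at least one input occurs → occurs.

Yes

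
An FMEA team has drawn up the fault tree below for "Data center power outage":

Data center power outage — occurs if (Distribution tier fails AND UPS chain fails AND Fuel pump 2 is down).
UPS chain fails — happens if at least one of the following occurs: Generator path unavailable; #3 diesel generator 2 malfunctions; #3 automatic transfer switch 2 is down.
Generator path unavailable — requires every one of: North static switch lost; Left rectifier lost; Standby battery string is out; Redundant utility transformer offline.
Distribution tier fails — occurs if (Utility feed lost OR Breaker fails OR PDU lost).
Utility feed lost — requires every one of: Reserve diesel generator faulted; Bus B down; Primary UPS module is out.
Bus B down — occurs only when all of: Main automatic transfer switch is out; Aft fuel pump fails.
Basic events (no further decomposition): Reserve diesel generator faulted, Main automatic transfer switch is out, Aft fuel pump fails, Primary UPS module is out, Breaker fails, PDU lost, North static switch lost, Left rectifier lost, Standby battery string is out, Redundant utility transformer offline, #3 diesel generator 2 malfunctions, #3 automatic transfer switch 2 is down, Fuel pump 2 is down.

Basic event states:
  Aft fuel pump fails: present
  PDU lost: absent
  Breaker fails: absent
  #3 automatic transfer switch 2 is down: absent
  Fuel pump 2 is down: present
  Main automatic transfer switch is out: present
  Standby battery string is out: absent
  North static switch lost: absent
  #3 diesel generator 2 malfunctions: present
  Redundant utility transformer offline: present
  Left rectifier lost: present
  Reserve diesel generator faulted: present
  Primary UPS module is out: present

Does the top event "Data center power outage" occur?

Yes

Bus B down [AND]: Main automatic transfer switch is out=occurs, Aft fuel pump fails=occurs → all inputs occur → occurs.
Utility feed lost [AND]: Reserve diesel generator faulted=occurs, Bus B down=occurs, Primary UPS module is out=occurs → all inputs occur → occurs.
Distribution tier fails [OR]: Utility feed lost=occurs, Breaker fails=not, PDU lost=not → at least one input occurs → occurs.
Generator path unavailable [AND]: North static switch lost=not, Left rectifier lost=occurs, Standby battery string is out=not, Redundant utility transformer offline=occurs → not all inputs occur → does not occur.
UPS chain fails [OR]: Generator path unavailable=not, #3 diesel generator 2 malfunctions=occurs, #3 automatic transfer switch 2 is down=not → at least one input occurs → occurs.
Data center power outage [AND]: Distribution tier fails=occurs, UPS chain fails=occurs, Fuel pump 2 is down=occurs → all inputs occur → occurs.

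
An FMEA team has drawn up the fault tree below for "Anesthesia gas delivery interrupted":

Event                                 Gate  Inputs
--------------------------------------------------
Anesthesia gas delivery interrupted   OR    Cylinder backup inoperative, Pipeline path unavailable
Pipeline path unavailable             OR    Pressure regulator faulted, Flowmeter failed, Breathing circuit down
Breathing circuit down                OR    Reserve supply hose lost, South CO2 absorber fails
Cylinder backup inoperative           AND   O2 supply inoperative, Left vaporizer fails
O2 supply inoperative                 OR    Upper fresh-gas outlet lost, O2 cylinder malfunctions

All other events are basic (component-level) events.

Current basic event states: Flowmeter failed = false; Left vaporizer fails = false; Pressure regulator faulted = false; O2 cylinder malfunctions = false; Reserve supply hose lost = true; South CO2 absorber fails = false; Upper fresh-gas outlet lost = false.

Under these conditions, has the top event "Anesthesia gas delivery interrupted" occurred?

O2 supply inoperative [OR]: Upper fresh-gas outlet lost=not, O2 cylinder malfunctions=not → no input occurs → does not occur.
Cylinder backup inoperative [AND]: O2 supply inoperative=not, Left vaporizer fails=not → not all inputs occur → does not occur.
Breathing circuit down [OR]: Reserve supply hose lost=occurs, South CO2 absorber fails=not → at least one input occurs → occurs.
Pipeline path unavailable [OR]: Pressure regulator faulted=not, Flowmeter failed=not, Breathing circuit down=occurs → at least one input occurs → occurs.
Anesthesia gas delivery interrupted [OR]: Cylinder backup inoperative=not, Pipeline path unavailable=occurs → at least one input occurs → occurs.

Yes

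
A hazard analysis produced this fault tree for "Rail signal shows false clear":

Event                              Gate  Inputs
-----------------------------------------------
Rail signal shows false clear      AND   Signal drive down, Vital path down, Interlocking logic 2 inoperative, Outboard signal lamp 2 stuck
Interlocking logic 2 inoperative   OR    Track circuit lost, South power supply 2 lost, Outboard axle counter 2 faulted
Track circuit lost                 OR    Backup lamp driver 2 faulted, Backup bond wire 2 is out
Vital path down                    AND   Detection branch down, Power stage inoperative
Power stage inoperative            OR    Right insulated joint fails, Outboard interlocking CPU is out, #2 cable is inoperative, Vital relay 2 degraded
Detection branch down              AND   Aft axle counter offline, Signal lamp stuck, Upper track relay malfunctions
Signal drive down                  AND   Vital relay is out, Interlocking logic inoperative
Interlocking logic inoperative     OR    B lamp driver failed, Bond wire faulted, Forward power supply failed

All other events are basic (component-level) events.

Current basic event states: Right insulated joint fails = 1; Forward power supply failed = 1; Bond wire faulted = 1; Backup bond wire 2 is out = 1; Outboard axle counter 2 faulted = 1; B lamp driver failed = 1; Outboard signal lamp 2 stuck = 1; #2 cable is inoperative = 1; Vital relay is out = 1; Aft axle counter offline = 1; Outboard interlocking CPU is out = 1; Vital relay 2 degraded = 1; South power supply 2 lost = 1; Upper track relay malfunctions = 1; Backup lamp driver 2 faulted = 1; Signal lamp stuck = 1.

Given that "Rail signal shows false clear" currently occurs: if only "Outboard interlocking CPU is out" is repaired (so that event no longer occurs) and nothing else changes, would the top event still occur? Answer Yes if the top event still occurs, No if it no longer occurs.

Counterfactual: set "Outboard interlocking CPU is out" to not occurred.
Interlocking logic inoperative [OR]: B lamp driver failed=occurs, Bond wire faulted=occurs, Forward power supply failed=occurs → at least one input occurs → occurs.
Signal drive down [AND]: Vital relay is out=occurs, Interlocking logic inoperative=occurs → all inputs occur → occurs.
Detection branch down [AND]: Aft axle counter offline=occurs, Signal lamp stuck=occurs, Upper track relay malfunctions=occurs → all inputs occur → occurs.
Power stage inoperative [OR]: Right insulated joint fails=occurs, Outboard interlocking CPU is out=not, #2 cable is inoperative=occurs, Vital relay 2 degraded=occurs → at least one input occurs → occurs.
Vital path down [AND]: Detection branch down=occurs, Power stage inoperative=occurs → all inputs occur → occurs.
Track circuit lost [OR]: Backup lamp driver 2 faulted=occurs, Backup bond wire 2 is out=occurs → at least one input occurs → occurs.
Interlocking logic 2 inoperative [OR]: Track circuit lost=occurs, South power supply 2 lost=occurs, Outboard axle counter 2 faulted=occurs → at least one input occurs → occurs.
Rail signal shows false clear [AND]: Signal drive down=occurs, Vital path down=occurs, Interlocking logic 2 inoperative=occurs, Outboard signal lamp 2 stuck=occurs → all inputs occur → occurs.

Yes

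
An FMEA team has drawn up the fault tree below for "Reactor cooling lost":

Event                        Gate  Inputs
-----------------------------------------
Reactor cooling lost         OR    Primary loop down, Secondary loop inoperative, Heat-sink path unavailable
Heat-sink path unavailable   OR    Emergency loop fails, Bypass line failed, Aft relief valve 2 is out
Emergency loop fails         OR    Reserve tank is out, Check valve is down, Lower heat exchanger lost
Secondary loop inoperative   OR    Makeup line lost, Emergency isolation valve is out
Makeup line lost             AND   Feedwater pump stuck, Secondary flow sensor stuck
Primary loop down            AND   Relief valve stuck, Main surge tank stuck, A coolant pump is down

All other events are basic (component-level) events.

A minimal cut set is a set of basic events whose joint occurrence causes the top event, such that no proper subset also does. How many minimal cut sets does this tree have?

Primary loop down [AND]: one cut set from each child combined → 1 × 1 × 1 = 1 cut set(s).
Makeup line lost [AND]: one cut set from each child combined → 1 × 1 = 1 cut set(s).
Secondary loop inoperative [OR]: union of children's cut sets → 2 cut set(s).
Emergency loop fails [OR]: union of children's cut sets → 3 cut set(s).
Heat-sink path unavailable [OR]: union of children's cut sets → 5 cut set(s).
Reactor cooling lost [OR]: union of children's cut sets → 8 cut set(s).
Minimal cut sets: {A coolant pump is down, Main surge tank stuck, Relief valve stuck}; {Feedwater pump stuck, Secondary flow sensor stuck}; {Emergency isolation valve is out}; {Reserve tank is out}; {Check valve is down}; {Lower heat exchanger lost}; {Bypass line failed}; {Aft relief valve 2 is out}.

8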